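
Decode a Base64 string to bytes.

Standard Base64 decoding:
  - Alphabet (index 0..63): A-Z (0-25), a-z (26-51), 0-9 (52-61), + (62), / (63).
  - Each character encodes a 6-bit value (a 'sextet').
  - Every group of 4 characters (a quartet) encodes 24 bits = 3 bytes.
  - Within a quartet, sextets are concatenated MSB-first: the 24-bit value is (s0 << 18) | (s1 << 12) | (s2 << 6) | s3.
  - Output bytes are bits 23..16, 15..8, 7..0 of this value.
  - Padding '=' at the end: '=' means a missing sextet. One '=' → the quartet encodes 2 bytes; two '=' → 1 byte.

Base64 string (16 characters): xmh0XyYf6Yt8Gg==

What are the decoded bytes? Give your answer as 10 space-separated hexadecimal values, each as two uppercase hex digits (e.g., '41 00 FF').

Answer: C6 68 74 5F 26 1F E9 8B 7C 1A

Derivation:
After char 0 ('x'=49): chars_in_quartet=1 acc=0x31 bytes_emitted=0
After char 1 ('m'=38): chars_in_quartet=2 acc=0xC66 bytes_emitted=0
After char 2 ('h'=33): chars_in_quartet=3 acc=0x319A1 bytes_emitted=0
After char 3 ('0'=52): chars_in_quartet=4 acc=0xC66874 -> emit C6 68 74, reset; bytes_emitted=3
After char 4 ('X'=23): chars_in_quartet=1 acc=0x17 bytes_emitted=3
After char 5 ('y'=50): chars_in_quartet=2 acc=0x5F2 bytes_emitted=3
After char 6 ('Y'=24): chars_in_quartet=3 acc=0x17C98 bytes_emitted=3
After char 7 ('f'=31): chars_in_quartet=4 acc=0x5F261F -> emit 5F 26 1F, reset; bytes_emitted=6
After char 8 ('6'=58): chars_in_quartet=1 acc=0x3A bytes_emitted=6
After char 9 ('Y'=24): chars_in_quartet=2 acc=0xE98 bytes_emitted=6
After char 10 ('t'=45): chars_in_quartet=3 acc=0x3A62D bytes_emitted=6
After char 11 ('8'=60): chars_in_quartet=4 acc=0xE98B7C -> emit E9 8B 7C, reset; bytes_emitted=9
After char 12 ('G'=6): chars_in_quartet=1 acc=0x6 bytes_emitted=9
After char 13 ('g'=32): chars_in_quartet=2 acc=0x1A0 bytes_emitted=9
Padding '==': partial quartet acc=0x1A0 -> emit 1A; bytes_emitted=10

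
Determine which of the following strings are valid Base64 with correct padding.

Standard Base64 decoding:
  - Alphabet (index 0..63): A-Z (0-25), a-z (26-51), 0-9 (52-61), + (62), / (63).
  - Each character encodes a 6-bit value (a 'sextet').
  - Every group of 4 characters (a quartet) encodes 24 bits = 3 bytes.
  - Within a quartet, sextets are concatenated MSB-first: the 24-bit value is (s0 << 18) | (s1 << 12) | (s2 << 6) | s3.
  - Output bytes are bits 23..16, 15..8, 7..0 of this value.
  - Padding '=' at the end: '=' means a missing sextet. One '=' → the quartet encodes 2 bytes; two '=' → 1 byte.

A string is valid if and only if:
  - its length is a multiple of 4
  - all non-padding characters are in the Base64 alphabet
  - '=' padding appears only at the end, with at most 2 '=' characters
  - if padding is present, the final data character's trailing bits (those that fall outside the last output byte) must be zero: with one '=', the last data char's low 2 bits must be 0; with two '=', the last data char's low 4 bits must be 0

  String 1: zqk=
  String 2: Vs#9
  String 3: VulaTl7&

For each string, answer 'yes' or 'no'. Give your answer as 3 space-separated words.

String 1: 'zqk=' → valid
String 2: 'Vs#9' → invalid (bad char(s): ['#'])
String 3: 'VulaTl7&' → invalid (bad char(s): ['&'])

Answer: yes no no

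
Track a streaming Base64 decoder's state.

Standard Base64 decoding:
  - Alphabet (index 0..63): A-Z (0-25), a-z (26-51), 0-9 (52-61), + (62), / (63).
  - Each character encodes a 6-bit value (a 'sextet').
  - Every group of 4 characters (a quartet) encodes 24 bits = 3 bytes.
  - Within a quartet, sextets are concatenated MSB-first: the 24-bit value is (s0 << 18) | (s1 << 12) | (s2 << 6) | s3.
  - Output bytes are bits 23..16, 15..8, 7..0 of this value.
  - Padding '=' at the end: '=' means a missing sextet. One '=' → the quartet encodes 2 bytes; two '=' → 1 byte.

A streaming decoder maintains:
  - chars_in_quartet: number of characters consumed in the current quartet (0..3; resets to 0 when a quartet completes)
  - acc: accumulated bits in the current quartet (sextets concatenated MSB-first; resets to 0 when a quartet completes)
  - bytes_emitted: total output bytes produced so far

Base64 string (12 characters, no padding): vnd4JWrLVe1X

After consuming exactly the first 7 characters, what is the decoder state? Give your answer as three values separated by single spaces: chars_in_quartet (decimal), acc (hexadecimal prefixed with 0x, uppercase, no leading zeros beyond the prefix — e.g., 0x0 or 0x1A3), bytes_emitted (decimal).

After char 0 ('v'=47): chars_in_quartet=1 acc=0x2F bytes_emitted=0
After char 1 ('n'=39): chars_in_quartet=2 acc=0xBE7 bytes_emitted=0
After char 2 ('d'=29): chars_in_quartet=3 acc=0x2F9DD bytes_emitted=0
After char 3 ('4'=56): chars_in_quartet=4 acc=0xBE7778 -> emit BE 77 78, reset; bytes_emitted=3
After char 4 ('J'=9): chars_in_quartet=1 acc=0x9 bytes_emitted=3
After char 5 ('W'=22): chars_in_quartet=2 acc=0x256 bytes_emitted=3
After char 6 ('r'=43): chars_in_quartet=3 acc=0x95AB bytes_emitted=3

Answer: 3 0x95AB 3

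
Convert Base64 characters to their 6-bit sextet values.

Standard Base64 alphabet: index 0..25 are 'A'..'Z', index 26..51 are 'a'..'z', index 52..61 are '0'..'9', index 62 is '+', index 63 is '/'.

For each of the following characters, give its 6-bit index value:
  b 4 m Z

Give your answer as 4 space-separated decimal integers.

'b': a..z range, 26 + ord('b') − ord('a') = 27
'4': 0..9 range, 52 + ord('4') − ord('0') = 56
'm': a..z range, 26 + ord('m') − ord('a') = 38
'Z': A..Z range, ord('Z') − ord('A') = 25

Answer: 27 56 38 25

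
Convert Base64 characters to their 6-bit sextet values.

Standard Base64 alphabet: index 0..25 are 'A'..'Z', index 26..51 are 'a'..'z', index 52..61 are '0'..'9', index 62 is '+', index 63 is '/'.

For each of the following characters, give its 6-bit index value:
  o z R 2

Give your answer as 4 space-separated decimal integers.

'o': a..z range, 26 + ord('o') − ord('a') = 40
'z': a..z range, 26 + ord('z') − ord('a') = 51
'R': A..Z range, ord('R') − ord('A') = 17
'2': 0..9 range, 52 + ord('2') − ord('0') = 54

Answer: 40 51 17 54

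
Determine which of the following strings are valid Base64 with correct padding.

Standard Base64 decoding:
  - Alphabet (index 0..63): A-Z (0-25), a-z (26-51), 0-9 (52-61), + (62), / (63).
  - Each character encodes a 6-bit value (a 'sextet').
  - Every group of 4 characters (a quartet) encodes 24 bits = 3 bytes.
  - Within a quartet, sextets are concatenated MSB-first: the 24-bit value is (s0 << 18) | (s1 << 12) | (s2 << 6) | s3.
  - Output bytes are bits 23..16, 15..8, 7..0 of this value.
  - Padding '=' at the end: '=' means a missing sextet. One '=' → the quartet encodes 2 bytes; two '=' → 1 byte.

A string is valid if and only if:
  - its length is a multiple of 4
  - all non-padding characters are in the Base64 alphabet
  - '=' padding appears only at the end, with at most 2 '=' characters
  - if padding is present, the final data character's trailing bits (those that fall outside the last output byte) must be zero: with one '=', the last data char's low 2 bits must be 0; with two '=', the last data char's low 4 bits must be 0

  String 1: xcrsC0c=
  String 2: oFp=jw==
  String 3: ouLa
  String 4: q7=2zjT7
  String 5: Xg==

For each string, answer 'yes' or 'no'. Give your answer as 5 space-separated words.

Answer: yes no yes no yes

Derivation:
String 1: 'xcrsC0c=' → valid
String 2: 'oFp=jw==' → invalid (bad char(s): ['=']; '=' in middle)
String 3: 'ouLa' → valid
String 4: 'q7=2zjT7' → invalid (bad char(s): ['=']; '=' in middle)
String 5: 'Xg==' → valid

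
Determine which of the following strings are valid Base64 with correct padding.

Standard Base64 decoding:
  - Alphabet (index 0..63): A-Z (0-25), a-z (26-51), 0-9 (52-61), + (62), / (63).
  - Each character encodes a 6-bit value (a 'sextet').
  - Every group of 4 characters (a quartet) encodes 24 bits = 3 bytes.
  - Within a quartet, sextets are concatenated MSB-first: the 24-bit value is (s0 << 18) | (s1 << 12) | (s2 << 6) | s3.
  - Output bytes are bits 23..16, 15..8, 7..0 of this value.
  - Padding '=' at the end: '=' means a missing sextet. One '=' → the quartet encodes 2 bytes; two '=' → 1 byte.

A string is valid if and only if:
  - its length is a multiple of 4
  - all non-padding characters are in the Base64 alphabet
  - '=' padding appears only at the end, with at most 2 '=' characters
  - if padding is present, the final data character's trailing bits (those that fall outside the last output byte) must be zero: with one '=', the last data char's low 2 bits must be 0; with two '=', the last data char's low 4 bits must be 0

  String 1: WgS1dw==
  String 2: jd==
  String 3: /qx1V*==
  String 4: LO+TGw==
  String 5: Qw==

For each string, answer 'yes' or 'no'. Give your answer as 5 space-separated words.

String 1: 'WgS1dw==' → valid
String 2: 'jd==' → invalid (bad trailing bits)
String 3: '/qx1V*==' → invalid (bad char(s): ['*'])
String 4: 'LO+TGw==' → valid
String 5: 'Qw==' → valid

Answer: yes no no yes yes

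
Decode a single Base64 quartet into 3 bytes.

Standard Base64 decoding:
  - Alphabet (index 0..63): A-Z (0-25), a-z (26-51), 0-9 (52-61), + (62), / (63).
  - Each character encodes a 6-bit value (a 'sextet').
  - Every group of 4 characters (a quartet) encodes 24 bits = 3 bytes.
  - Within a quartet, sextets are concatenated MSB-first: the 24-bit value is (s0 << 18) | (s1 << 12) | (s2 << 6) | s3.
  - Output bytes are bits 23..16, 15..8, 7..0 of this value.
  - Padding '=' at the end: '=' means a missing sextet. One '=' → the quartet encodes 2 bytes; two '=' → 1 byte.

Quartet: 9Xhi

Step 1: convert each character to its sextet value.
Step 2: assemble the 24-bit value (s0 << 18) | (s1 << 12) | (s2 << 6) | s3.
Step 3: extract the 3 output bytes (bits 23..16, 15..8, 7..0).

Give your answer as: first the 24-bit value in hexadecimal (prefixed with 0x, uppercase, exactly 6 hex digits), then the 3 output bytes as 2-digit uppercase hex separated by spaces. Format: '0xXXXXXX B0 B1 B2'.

Sextets: 9=61, X=23, h=33, i=34
24-bit: (61<<18) | (23<<12) | (33<<6) | 34
      = 0xF40000 | 0x017000 | 0x000840 | 0x000022
      = 0xF57862
Bytes: (v>>16)&0xFF=F5, (v>>8)&0xFF=78, v&0xFF=62

Answer: 0xF57862 F5 78 62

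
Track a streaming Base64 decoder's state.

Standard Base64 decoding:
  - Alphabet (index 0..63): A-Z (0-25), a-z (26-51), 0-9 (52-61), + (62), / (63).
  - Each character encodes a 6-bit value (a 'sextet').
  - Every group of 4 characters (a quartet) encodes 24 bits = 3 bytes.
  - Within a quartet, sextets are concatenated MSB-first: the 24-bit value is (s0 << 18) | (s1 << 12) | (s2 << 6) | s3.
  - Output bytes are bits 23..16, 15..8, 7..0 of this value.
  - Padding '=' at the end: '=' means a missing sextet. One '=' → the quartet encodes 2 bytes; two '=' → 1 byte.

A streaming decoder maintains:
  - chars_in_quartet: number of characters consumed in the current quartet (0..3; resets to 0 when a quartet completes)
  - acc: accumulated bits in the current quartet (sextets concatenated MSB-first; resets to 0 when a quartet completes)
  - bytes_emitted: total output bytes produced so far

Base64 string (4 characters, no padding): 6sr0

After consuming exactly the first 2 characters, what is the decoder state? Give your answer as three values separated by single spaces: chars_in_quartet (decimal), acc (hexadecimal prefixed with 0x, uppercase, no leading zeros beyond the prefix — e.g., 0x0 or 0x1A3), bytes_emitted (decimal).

After char 0 ('6'=58): chars_in_quartet=1 acc=0x3A bytes_emitted=0
After char 1 ('s'=44): chars_in_quartet=2 acc=0xEAC bytes_emitted=0

Answer: 2 0xEAC 0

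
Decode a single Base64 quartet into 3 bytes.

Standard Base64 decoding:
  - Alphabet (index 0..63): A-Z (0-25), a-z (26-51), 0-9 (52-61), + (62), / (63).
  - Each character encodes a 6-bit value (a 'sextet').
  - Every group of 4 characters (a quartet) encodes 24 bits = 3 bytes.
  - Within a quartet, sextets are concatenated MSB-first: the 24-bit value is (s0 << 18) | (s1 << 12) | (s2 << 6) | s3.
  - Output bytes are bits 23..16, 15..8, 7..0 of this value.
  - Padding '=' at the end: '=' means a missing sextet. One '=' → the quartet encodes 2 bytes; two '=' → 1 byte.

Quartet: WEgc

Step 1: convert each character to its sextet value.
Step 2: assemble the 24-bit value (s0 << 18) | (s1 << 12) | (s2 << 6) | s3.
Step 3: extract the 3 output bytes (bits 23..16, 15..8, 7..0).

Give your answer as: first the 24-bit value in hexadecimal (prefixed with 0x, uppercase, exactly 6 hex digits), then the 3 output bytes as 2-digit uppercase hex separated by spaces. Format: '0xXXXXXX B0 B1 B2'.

Answer: 0x58481C 58 48 1C

Derivation:
Sextets: W=22, E=4, g=32, c=28
24-bit: (22<<18) | (4<<12) | (32<<6) | 28
      = 0x580000 | 0x004000 | 0x000800 | 0x00001C
      = 0x58481C
Bytes: (v>>16)&0xFF=58, (v>>8)&0xFF=48, v&0xFF=1C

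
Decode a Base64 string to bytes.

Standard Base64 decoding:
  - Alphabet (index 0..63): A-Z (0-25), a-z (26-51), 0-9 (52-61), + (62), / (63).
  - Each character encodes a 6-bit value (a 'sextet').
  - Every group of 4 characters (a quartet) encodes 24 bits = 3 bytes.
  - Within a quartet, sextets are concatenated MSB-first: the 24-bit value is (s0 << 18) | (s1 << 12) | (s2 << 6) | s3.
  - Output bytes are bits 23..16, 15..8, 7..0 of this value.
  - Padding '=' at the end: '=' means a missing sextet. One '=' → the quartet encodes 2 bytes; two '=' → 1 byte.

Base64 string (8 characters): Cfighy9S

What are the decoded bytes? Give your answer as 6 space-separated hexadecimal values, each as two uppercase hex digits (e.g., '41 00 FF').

Answer: 09 F8 A0 87 2F 52

Derivation:
After char 0 ('C'=2): chars_in_quartet=1 acc=0x2 bytes_emitted=0
After char 1 ('f'=31): chars_in_quartet=2 acc=0x9F bytes_emitted=0
After char 2 ('i'=34): chars_in_quartet=3 acc=0x27E2 bytes_emitted=0
After char 3 ('g'=32): chars_in_quartet=4 acc=0x9F8A0 -> emit 09 F8 A0, reset; bytes_emitted=3
After char 4 ('h'=33): chars_in_quartet=1 acc=0x21 bytes_emitted=3
After char 5 ('y'=50): chars_in_quartet=2 acc=0x872 bytes_emitted=3
After char 6 ('9'=61): chars_in_quartet=3 acc=0x21CBD bytes_emitted=3
After char 7 ('S'=18): chars_in_quartet=4 acc=0x872F52 -> emit 87 2F 52, reset; bytes_emitted=6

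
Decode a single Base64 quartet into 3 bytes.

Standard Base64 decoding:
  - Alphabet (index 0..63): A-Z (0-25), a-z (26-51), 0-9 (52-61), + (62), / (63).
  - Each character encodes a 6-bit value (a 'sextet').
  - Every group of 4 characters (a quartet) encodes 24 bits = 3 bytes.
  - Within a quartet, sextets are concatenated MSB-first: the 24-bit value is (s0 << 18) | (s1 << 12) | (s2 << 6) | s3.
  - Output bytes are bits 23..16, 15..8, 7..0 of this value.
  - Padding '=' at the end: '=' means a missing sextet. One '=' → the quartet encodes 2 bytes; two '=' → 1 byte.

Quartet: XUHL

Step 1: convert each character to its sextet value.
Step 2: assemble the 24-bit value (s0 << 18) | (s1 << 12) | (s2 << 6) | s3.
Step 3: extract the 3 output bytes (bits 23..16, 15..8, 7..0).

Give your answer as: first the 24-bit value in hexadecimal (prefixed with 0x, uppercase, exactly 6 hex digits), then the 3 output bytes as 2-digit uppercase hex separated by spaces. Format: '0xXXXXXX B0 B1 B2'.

Sextets: X=23, U=20, H=7, L=11
24-bit: (23<<18) | (20<<12) | (7<<6) | 11
      = 0x5C0000 | 0x014000 | 0x0001C0 | 0x00000B
      = 0x5D41CB
Bytes: (v>>16)&0xFF=5D, (v>>8)&0xFF=41, v&0xFF=CB

Answer: 0x5D41CB 5D 41 CB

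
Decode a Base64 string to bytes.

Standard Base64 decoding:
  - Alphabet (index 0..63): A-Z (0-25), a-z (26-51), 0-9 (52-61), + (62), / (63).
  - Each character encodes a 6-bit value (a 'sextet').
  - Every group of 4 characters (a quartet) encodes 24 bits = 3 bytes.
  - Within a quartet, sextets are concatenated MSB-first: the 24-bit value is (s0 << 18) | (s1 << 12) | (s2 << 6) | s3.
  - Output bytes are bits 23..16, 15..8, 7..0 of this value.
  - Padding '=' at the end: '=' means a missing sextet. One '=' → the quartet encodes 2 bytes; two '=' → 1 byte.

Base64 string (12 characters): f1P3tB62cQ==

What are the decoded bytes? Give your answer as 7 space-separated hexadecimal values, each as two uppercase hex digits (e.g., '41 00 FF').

Answer: 7F 53 F7 B4 1E B6 71

Derivation:
After char 0 ('f'=31): chars_in_quartet=1 acc=0x1F bytes_emitted=0
After char 1 ('1'=53): chars_in_quartet=2 acc=0x7F5 bytes_emitted=0
After char 2 ('P'=15): chars_in_quartet=3 acc=0x1FD4F bytes_emitted=0
After char 3 ('3'=55): chars_in_quartet=4 acc=0x7F53F7 -> emit 7F 53 F7, reset; bytes_emitted=3
After char 4 ('t'=45): chars_in_quartet=1 acc=0x2D bytes_emitted=3
After char 5 ('B'=1): chars_in_quartet=2 acc=0xB41 bytes_emitted=3
After char 6 ('6'=58): chars_in_quartet=3 acc=0x2D07A bytes_emitted=3
After char 7 ('2'=54): chars_in_quartet=4 acc=0xB41EB6 -> emit B4 1E B6, reset; bytes_emitted=6
After char 8 ('c'=28): chars_in_quartet=1 acc=0x1C bytes_emitted=6
After char 9 ('Q'=16): chars_in_quartet=2 acc=0x710 bytes_emitted=6
Padding '==': partial quartet acc=0x710 -> emit 71; bytes_emitted=7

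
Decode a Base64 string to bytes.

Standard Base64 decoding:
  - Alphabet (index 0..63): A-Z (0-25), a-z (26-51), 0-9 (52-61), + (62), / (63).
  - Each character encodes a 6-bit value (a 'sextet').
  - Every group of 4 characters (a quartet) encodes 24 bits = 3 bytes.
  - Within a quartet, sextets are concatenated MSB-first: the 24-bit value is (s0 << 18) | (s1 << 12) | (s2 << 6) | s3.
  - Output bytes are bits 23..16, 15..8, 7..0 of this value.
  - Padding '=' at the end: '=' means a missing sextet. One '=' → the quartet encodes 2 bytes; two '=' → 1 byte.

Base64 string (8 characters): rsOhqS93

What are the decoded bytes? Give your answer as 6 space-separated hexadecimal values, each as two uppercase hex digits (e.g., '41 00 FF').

Answer: AE C3 A1 A9 2F 77

Derivation:
After char 0 ('r'=43): chars_in_quartet=1 acc=0x2B bytes_emitted=0
After char 1 ('s'=44): chars_in_quartet=2 acc=0xAEC bytes_emitted=0
After char 2 ('O'=14): chars_in_quartet=3 acc=0x2BB0E bytes_emitted=0
After char 3 ('h'=33): chars_in_quartet=4 acc=0xAEC3A1 -> emit AE C3 A1, reset; bytes_emitted=3
After char 4 ('q'=42): chars_in_quartet=1 acc=0x2A bytes_emitted=3
After char 5 ('S'=18): chars_in_quartet=2 acc=0xA92 bytes_emitted=3
After char 6 ('9'=61): chars_in_quartet=3 acc=0x2A4BD bytes_emitted=3
After char 7 ('3'=55): chars_in_quartet=4 acc=0xA92F77 -> emit A9 2F 77, reset; bytes_emitted=6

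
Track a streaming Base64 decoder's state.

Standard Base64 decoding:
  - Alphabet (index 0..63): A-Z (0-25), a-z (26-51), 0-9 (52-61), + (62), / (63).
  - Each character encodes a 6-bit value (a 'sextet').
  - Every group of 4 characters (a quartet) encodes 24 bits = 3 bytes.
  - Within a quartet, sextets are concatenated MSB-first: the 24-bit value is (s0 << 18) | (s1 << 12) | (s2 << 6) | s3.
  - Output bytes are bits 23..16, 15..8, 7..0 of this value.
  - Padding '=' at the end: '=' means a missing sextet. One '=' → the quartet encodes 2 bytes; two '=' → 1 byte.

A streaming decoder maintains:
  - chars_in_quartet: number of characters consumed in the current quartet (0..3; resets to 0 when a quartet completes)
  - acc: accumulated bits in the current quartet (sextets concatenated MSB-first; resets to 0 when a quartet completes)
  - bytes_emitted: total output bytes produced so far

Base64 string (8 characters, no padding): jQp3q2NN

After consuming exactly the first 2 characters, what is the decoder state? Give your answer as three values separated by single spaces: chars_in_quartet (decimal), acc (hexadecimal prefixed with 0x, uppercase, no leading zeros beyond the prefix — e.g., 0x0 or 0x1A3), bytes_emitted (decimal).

Answer: 2 0x8D0 0

Derivation:
After char 0 ('j'=35): chars_in_quartet=1 acc=0x23 bytes_emitted=0
After char 1 ('Q'=16): chars_in_quartet=2 acc=0x8D0 bytes_emitted=0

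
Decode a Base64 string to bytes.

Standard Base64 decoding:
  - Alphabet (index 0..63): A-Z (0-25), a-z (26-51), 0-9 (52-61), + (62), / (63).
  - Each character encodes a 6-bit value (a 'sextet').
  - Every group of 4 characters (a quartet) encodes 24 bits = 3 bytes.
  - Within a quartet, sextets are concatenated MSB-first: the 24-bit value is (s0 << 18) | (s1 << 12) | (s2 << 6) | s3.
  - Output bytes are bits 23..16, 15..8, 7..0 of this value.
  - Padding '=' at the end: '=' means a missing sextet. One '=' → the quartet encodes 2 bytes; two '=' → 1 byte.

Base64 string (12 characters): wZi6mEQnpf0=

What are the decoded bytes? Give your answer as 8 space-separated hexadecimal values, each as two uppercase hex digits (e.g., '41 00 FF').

After char 0 ('w'=48): chars_in_quartet=1 acc=0x30 bytes_emitted=0
After char 1 ('Z'=25): chars_in_quartet=2 acc=0xC19 bytes_emitted=0
After char 2 ('i'=34): chars_in_quartet=3 acc=0x30662 bytes_emitted=0
After char 3 ('6'=58): chars_in_quartet=4 acc=0xC198BA -> emit C1 98 BA, reset; bytes_emitted=3
After char 4 ('m'=38): chars_in_quartet=1 acc=0x26 bytes_emitted=3
After char 5 ('E'=4): chars_in_quartet=2 acc=0x984 bytes_emitted=3
After char 6 ('Q'=16): chars_in_quartet=3 acc=0x26110 bytes_emitted=3
After char 7 ('n'=39): chars_in_quartet=4 acc=0x984427 -> emit 98 44 27, reset; bytes_emitted=6
After char 8 ('p'=41): chars_in_quartet=1 acc=0x29 bytes_emitted=6
After char 9 ('f'=31): chars_in_quartet=2 acc=0xA5F bytes_emitted=6
After char 10 ('0'=52): chars_in_quartet=3 acc=0x297F4 bytes_emitted=6
Padding '=': partial quartet acc=0x297F4 -> emit A5 FD; bytes_emitted=8

Answer: C1 98 BA 98 44 27 A5 FD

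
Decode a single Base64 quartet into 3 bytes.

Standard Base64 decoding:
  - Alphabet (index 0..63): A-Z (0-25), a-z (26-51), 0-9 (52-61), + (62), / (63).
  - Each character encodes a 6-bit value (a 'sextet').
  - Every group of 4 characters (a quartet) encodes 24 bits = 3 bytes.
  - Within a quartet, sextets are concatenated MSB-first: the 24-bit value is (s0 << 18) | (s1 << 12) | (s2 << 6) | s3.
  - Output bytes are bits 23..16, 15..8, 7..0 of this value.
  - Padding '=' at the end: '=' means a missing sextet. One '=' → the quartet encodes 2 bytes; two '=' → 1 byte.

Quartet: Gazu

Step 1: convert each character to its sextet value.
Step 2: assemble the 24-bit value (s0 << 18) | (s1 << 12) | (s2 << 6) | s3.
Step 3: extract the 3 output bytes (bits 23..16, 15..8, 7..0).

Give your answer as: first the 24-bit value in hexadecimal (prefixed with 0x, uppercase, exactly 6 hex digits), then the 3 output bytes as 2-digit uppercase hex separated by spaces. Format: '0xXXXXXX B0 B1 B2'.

Sextets: G=6, a=26, z=51, u=46
24-bit: (6<<18) | (26<<12) | (51<<6) | 46
      = 0x180000 | 0x01A000 | 0x000CC0 | 0x00002E
      = 0x19ACEE
Bytes: (v>>16)&0xFF=19, (v>>8)&0xFF=AC, v&0xFF=EE

Answer: 0x19ACEE 19 AC EE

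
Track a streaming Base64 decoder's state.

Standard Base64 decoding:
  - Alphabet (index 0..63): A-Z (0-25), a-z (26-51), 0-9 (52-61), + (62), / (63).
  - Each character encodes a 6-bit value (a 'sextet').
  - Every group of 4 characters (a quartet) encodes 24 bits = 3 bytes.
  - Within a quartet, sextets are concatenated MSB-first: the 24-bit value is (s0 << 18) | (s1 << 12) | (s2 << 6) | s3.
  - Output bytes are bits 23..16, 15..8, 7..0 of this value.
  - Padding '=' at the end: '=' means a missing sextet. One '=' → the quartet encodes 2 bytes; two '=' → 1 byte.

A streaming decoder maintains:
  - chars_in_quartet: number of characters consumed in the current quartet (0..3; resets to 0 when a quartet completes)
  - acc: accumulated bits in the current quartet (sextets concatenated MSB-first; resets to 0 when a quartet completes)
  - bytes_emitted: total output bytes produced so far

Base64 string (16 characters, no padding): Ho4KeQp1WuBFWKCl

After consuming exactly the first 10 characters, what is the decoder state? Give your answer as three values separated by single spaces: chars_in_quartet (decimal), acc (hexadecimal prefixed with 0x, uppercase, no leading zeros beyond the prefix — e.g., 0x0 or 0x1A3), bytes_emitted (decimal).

Answer: 2 0x5AE 6

Derivation:
After char 0 ('H'=7): chars_in_quartet=1 acc=0x7 bytes_emitted=0
After char 1 ('o'=40): chars_in_quartet=2 acc=0x1E8 bytes_emitted=0
After char 2 ('4'=56): chars_in_quartet=3 acc=0x7A38 bytes_emitted=0
After char 3 ('K'=10): chars_in_quartet=4 acc=0x1E8E0A -> emit 1E 8E 0A, reset; bytes_emitted=3
After char 4 ('e'=30): chars_in_quartet=1 acc=0x1E bytes_emitted=3
After char 5 ('Q'=16): chars_in_quartet=2 acc=0x790 bytes_emitted=3
After char 6 ('p'=41): chars_in_quartet=3 acc=0x1E429 bytes_emitted=3
After char 7 ('1'=53): chars_in_quartet=4 acc=0x790A75 -> emit 79 0A 75, reset; bytes_emitted=6
After char 8 ('W'=22): chars_in_quartet=1 acc=0x16 bytes_emitted=6
After char 9 ('u'=46): chars_in_quartet=2 acc=0x5AE bytes_emitted=6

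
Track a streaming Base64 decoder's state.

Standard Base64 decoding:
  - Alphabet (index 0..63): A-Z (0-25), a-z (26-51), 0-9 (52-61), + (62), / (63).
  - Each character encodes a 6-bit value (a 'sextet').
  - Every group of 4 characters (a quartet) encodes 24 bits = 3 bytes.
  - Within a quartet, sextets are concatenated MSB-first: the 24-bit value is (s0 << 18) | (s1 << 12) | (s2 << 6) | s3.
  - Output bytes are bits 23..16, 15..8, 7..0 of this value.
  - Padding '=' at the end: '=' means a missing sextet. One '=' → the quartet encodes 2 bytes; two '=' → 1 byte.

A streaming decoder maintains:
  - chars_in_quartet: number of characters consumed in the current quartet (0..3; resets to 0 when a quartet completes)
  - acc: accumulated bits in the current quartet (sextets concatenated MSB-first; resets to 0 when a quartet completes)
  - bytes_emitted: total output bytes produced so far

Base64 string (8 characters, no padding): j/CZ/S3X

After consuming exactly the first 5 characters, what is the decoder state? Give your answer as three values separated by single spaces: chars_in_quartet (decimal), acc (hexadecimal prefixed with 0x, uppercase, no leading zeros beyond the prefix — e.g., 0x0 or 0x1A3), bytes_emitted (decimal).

Answer: 1 0x3F 3

Derivation:
After char 0 ('j'=35): chars_in_quartet=1 acc=0x23 bytes_emitted=0
After char 1 ('/'=63): chars_in_quartet=2 acc=0x8FF bytes_emitted=0
After char 2 ('C'=2): chars_in_quartet=3 acc=0x23FC2 bytes_emitted=0
After char 3 ('Z'=25): chars_in_quartet=4 acc=0x8FF099 -> emit 8F F0 99, reset; bytes_emitted=3
After char 4 ('/'=63): chars_in_quartet=1 acc=0x3F bytes_emitted=3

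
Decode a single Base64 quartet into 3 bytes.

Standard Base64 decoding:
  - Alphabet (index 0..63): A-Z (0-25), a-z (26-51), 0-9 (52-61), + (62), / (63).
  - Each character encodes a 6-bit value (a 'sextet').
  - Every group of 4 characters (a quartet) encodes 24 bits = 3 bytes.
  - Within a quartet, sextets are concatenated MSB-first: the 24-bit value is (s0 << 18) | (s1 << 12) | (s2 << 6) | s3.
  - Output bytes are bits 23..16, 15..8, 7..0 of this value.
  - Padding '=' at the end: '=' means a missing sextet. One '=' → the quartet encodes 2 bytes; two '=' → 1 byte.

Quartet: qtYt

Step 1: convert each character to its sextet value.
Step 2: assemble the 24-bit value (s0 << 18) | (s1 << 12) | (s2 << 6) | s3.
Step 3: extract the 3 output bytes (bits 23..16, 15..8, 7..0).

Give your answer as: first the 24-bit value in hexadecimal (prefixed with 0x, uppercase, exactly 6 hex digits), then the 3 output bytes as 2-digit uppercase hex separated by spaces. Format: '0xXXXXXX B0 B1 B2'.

Answer: 0xAAD62D AA D6 2D

Derivation:
Sextets: q=42, t=45, Y=24, t=45
24-bit: (42<<18) | (45<<12) | (24<<6) | 45
      = 0xA80000 | 0x02D000 | 0x000600 | 0x00002D
      = 0xAAD62D
Bytes: (v>>16)&0xFF=AA, (v>>8)&0xFF=D6, v&0xFF=2D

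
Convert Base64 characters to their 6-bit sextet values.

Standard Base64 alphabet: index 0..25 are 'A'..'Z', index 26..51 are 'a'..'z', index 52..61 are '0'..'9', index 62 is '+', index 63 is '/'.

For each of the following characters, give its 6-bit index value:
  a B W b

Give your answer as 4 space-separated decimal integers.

'a': a..z range, 26 + ord('a') − ord('a') = 26
'B': A..Z range, ord('B') − ord('A') = 1
'W': A..Z range, ord('W') − ord('A') = 22
'b': a..z range, 26 + ord('b') − ord('a') = 27

Answer: 26 1 22 27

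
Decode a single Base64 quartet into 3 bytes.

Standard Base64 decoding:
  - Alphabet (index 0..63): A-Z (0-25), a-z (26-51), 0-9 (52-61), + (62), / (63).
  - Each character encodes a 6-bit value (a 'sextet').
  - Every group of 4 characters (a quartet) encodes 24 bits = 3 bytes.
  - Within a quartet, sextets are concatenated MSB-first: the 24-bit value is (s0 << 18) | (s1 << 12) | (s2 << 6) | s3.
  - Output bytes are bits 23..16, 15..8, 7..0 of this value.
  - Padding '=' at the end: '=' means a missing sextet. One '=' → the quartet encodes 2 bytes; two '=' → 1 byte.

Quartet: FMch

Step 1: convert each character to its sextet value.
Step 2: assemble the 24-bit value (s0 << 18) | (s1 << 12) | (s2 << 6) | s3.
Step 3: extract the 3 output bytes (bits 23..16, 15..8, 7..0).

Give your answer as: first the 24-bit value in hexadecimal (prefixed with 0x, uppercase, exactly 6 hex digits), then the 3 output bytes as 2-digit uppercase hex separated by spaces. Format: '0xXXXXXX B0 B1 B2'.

Answer: 0x14C721 14 C7 21

Derivation:
Sextets: F=5, M=12, c=28, h=33
24-bit: (5<<18) | (12<<12) | (28<<6) | 33
      = 0x140000 | 0x00C000 | 0x000700 | 0x000021
      = 0x14C721
Bytes: (v>>16)&0xFF=14, (v>>8)&0xFF=C7, v&0xFF=21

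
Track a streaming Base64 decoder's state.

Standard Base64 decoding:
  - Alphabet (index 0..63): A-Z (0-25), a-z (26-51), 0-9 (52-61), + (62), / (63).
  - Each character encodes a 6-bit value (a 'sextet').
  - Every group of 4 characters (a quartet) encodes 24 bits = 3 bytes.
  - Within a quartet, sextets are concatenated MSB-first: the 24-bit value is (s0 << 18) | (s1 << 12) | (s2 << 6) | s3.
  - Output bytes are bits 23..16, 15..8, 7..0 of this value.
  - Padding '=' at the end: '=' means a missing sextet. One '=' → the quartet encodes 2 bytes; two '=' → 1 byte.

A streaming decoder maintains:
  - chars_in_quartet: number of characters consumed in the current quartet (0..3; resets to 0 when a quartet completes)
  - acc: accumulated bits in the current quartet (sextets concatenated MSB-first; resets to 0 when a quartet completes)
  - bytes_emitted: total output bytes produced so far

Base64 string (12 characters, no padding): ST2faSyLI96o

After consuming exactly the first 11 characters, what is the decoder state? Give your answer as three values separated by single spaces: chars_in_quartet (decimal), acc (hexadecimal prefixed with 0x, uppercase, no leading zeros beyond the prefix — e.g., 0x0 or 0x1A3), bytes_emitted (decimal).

After char 0 ('S'=18): chars_in_quartet=1 acc=0x12 bytes_emitted=0
After char 1 ('T'=19): chars_in_quartet=2 acc=0x493 bytes_emitted=0
After char 2 ('2'=54): chars_in_quartet=3 acc=0x124F6 bytes_emitted=0
After char 3 ('f'=31): chars_in_quartet=4 acc=0x493D9F -> emit 49 3D 9F, reset; bytes_emitted=3
After char 4 ('a'=26): chars_in_quartet=1 acc=0x1A bytes_emitted=3
After char 5 ('S'=18): chars_in_quartet=2 acc=0x692 bytes_emitted=3
After char 6 ('y'=50): chars_in_quartet=3 acc=0x1A4B2 bytes_emitted=3
After char 7 ('L'=11): chars_in_quartet=4 acc=0x692C8B -> emit 69 2C 8B, reset; bytes_emitted=6
After char 8 ('I'=8): chars_in_quartet=1 acc=0x8 bytes_emitted=6
After char 9 ('9'=61): chars_in_quartet=2 acc=0x23D bytes_emitted=6
After char 10 ('6'=58): chars_in_quartet=3 acc=0x8F7A bytes_emitted=6

Answer: 3 0x8F7A 6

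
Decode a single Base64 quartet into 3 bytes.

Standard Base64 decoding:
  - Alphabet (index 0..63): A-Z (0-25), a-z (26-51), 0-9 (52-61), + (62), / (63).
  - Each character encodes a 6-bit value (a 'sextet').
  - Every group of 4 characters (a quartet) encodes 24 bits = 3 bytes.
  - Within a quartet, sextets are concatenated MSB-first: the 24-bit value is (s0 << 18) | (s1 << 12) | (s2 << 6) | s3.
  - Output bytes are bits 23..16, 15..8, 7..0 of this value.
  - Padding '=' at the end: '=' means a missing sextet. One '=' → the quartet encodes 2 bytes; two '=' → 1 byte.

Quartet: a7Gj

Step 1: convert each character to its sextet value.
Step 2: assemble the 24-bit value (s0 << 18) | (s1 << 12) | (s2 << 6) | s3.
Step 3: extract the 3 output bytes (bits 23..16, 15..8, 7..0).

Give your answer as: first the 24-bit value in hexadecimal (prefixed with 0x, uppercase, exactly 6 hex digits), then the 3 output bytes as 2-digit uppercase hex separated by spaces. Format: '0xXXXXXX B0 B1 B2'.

Sextets: a=26, 7=59, G=6, j=35
24-bit: (26<<18) | (59<<12) | (6<<6) | 35
      = 0x680000 | 0x03B000 | 0x000180 | 0x000023
      = 0x6BB1A3
Bytes: (v>>16)&0xFF=6B, (v>>8)&0xFF=B1, v&0xFF=A3

Answer: 0x6BB1A3 6B B1 A3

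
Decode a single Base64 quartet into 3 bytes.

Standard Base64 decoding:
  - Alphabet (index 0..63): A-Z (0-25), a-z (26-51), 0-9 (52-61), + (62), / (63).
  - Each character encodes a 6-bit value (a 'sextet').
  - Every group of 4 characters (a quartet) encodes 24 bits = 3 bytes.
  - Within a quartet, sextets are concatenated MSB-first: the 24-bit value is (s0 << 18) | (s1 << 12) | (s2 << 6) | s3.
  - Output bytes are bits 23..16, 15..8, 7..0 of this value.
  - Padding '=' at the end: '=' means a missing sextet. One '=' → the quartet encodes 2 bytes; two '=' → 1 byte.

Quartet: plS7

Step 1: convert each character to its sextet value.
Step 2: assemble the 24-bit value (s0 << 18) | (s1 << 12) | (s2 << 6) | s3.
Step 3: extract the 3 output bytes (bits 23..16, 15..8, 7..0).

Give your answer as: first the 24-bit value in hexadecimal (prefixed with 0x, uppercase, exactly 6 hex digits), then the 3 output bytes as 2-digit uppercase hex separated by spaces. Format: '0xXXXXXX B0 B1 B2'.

Sextets: p=41, l=37, S=18, 7=59
24-bit: (41<<18) | (37<<12) | (18<<6) | 59
      = 0xA40000 | 0x025000 | 0x000480 | 0x00003B
      = 0xA654BB
Bytes: (v>>16)&0xFF=A6, (v>>8)&0xFF=54, v&0xFF=BB

Answer: 0xA654BB A6 54 BB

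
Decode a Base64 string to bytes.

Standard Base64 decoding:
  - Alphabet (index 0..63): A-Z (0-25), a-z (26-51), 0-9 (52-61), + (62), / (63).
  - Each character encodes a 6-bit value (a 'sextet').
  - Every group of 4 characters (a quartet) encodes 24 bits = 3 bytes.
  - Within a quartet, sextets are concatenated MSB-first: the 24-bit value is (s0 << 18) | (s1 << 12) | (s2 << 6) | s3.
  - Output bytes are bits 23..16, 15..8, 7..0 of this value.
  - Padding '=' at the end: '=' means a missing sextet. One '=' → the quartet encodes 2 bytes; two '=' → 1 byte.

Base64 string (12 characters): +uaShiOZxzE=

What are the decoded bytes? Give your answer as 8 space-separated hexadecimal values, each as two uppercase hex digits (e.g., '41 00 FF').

Answer: FA E6 92 86 23 99 C7 31

Derivation:
After char 0 ('+'=62): chars_in_quartet=1 acc=0x3E bytes_emitted=0
After char 1 ('u'=46): chars_in_quartet=2 acc=0xFAE bytes_emitted=0
After char 2 ('a'=26): chars_in_quartet=3 acc=0x3EB9A bytes_emitted=0
After char 3 ('S'=18): chars_in_quartet=4 acc=0xFAE692 -> emit FA E6 92, reset; bytes_emitted=3
After char 4 ('h'=33): chars_in_quartet=1 acc=0x21 bytes_emitted=3
After char 5 ('i'=34): chars_in_quartet=2 acc=0x862 bytes_emitted=3
After char 6 ('O'=14): chars_in_quartet=3 acc=0x2188E bytes_emitted=3
After char 7 ('Z'=25): chars_in_quartet=4 acc=0x862399 -> emit 86 23 99, reset; bytes_emitted=6
After char 8 ('x'=49): chars_in_quartet=1 acc=0x31 bytes_emitted=6
After char 9 ('z'=51): chars_in_quartet=2 acc=0xC73 bytes_emitted=6
After char 10 ('E'=4): chars_in_quartet=3 acc=0x31CC4 bytes_emitted=6
Padding '=': partial quartet acc=0x31CC4 -> emit C7 31; bytes_emitted=8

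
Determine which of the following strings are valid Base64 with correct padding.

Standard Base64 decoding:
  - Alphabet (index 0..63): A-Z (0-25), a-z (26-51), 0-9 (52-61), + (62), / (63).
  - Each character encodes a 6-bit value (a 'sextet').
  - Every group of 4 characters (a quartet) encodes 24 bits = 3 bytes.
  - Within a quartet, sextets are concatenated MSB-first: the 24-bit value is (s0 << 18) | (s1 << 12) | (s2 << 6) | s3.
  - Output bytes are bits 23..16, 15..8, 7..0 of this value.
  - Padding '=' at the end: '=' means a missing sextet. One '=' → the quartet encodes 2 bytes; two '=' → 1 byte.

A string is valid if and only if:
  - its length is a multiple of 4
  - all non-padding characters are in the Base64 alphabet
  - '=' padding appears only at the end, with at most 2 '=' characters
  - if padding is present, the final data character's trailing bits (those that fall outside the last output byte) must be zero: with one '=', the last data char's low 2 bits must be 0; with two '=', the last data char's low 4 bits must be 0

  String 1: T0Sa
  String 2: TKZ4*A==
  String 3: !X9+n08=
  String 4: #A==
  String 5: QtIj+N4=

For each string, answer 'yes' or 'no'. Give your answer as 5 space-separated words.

String 1: 'T0Sa' → valid
String 2: 'TKZ4*A==' → invalid (bad char(s): ['*'])
String 3: '!X9+n08=' → invalid (bad char(s): ['!'])
String 4: '#A==' → invalid (bad char(s): ['#'])
String 5: 'QtIj+N4=' → valid

Answer: yes no no no yes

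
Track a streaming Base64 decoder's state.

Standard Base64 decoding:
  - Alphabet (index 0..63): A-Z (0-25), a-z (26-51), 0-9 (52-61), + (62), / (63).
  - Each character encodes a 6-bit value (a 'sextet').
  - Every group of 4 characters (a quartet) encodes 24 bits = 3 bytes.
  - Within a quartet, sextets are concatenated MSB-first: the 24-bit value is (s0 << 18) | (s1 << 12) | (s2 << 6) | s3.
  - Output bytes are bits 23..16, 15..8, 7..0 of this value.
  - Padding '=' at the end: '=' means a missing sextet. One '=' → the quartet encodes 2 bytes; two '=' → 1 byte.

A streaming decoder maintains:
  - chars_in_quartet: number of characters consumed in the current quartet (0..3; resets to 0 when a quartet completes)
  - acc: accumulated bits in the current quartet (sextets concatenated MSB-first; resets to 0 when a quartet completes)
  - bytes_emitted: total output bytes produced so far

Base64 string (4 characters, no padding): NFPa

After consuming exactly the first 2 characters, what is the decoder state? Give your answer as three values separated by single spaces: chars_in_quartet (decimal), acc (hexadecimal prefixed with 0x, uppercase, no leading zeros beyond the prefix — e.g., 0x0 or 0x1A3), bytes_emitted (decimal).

After char 0 ('N'=13): chars_in_quartet=1 acc=0xD bytes_emitted=0
After char 1 ('F'=5): chars_in_quartet=2 acc=0x345 bytes_emitted=0

Answer: 2 0x345 0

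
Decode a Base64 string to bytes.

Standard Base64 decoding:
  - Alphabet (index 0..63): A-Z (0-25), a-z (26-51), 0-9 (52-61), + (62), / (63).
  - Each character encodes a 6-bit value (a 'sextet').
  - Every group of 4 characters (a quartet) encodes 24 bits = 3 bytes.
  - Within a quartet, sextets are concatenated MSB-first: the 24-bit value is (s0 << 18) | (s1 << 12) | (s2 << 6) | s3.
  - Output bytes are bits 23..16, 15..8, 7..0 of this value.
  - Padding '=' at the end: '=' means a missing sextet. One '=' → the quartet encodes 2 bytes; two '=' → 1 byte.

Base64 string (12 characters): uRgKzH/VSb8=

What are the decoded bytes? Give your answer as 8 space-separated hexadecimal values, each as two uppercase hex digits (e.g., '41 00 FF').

After char 0 ('u'=46): chars_in_quartet=1 acc=0x2E bytes_emitted=0
After char 1 ('R'=17): chars_in_quartet=2 acc=0xB91 bytes_emitted=0
After char 2 ('g'=32): chars_in_quartet=3 acc=0x2E460 bytes_emitted=0
After char 3 ('K'=10): chars_in_quartet=4 acc=0xB9180A -> emit B9 18 0A, reset; bytes_emitted=3
After char 4 ('z'=51): chars_in_quartet=1 acc=0x33 bytes_emitted=3
After char 5 ('H'=7): chars_in_quartet=2 acc=0xCC7 bytes_emitted=3
After char 6 ('/'=63): chars_in_quartet=3 acc=0x331FF bytes_emitted=3
After char 7 ('V'=21): chars_in_quartet=4 acc=0xCC7FD5 -> emit CC 7F D5, reset; bytes_emitted=6
After char 8 ('S'=18): chars_in_quartet=1 acc=0x12 bytes_emitted=6
After char 9 ('b'=27): chars_in_quartet=2 acc=0x49B bytes_emitted=6
After char 10 ('8'=60): chars_in_quartet=3 acc=0x126FC bytes_emitted=6
Padding '=': partial quartet acc=0x126FC -> emit 49 BF; bytes_emitted=8

Answer: B9 18 0A CC 7F D5 49 BF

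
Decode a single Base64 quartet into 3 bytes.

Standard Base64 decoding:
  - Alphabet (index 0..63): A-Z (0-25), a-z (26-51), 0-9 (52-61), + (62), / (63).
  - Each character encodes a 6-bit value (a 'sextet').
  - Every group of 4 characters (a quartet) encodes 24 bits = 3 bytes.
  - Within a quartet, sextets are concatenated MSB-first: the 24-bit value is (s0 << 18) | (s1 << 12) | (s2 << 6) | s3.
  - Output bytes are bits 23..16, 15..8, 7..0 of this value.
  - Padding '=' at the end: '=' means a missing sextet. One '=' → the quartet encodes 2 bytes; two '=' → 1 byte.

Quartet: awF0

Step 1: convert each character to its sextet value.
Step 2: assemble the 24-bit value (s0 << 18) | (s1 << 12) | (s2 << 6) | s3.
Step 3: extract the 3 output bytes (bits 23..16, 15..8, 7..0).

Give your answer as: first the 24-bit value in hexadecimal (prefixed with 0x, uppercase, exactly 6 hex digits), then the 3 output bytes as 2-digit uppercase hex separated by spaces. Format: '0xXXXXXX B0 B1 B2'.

Sextets: a=26, w=48, F=5, 0=52
24-bit: (26<<18) | (48<<12) | (5<<6) | 52
      = 0x680000 | 0x030000 | 0x000140 | 0x000034
      = 0x6B0174
Bytes: (v>>16)&0xFF=6B, (v>>8)&0xFF=01, v&0xFF=74

Answer: 0x6B0174 6B 01 74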